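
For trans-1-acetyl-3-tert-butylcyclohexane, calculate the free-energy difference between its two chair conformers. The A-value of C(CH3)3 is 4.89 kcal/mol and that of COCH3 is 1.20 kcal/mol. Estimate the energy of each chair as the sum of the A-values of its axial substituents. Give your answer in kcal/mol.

3.69 kcal/mol

C1 and C3 have the same parity, so for the trans isomer the two substituents are one axial and one equatorial in each chair.
Chair I (tert-butyl axial, acetyl equatorial): E = 4.89 kcal/mol.
Chair II (tert-butyl equatorial, acetyl axial): E = 1.20 kcal/mol.
ΔE = 4.89 − 1.20 = 3.69 kcal/mol; chair II is more stable.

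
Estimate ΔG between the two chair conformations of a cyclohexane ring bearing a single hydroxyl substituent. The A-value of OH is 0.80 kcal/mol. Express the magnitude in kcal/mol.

0.80 kcal/mol

A monosubstituted cyclohexane has one chair with the hydroxyl group axial (E = A = 0.80 kcal/mol) and one with it equatorial (E = 0).
ΔE = 0.80 − 0 = 0.80 kcal/mol.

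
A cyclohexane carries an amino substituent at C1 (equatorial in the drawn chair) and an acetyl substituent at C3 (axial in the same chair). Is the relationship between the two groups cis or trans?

C1 and C3 have the same parity, so their axial bonds point in the same direction.
With same-parity carbons, two substituents on the same face are both axial or both equatorial; opposite faces give one of each.
Here the groups are equatorial/axial → opposite face → trans.

trans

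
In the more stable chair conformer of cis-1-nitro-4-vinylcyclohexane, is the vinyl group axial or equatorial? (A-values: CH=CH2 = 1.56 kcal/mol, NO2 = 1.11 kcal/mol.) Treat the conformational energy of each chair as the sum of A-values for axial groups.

equatorial

C1 and C4 have opposite parity, so for the cis isomer the two substituents are one axial and one equatorial in each chair.
Chair I (vinyl axial, nitro equatorial): E = 1.56 kcal/mol.
Chair II (vinyl equatorial, nitro axial): E = 1.11 kcal/mol.
Chair II is the more stable (lower-energy) conformer, and in that chair the vinyl group is equatorial.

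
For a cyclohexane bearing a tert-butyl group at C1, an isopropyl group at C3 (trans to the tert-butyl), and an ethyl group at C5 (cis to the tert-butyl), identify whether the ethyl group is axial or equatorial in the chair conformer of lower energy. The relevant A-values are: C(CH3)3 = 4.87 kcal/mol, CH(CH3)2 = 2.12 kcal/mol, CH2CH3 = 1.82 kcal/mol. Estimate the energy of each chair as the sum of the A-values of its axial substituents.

equatorial

Chair I (tert-butyl axial, isopropyl equatorial, ethyl axial): E = 6.69 kcal/mol.
Chair II (tert-butyl equatorial, isopropyl axial, ethyl equatorial): E = 2.12 kcal/mol.
Chair II is the more stable (lower-energy) conformer, and in that chair the ethyl group is equatorial.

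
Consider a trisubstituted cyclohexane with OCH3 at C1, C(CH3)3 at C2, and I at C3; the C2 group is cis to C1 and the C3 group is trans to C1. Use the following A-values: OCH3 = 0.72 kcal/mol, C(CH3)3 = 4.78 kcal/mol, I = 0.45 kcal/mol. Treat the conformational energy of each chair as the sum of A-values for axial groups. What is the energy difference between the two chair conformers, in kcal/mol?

Chair I (methoxy axial, tert-butyl equatorial, iodo equatorial): E = 0.72 kcal/mol.
Chair II (methoxy equatorial, tert-butyl axial, iodo axial): E = 5.23 kcal/mol.
ΔE = 5.23 − 0.72 = 4.51 kcal/mol; chair I is more stable.

4.51 kcal/mol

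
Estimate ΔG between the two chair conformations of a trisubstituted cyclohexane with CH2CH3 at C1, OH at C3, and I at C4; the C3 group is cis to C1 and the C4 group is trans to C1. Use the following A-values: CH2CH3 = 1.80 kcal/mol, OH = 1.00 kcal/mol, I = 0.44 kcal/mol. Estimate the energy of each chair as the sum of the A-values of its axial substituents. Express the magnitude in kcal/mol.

3.24 kcal/mol

Chair I (ethyl axial, hydroxyl axial, iodo axial): E = 3.24 kcal/mol.
Chair II (ethyl equatorial, hydroxyl equatorial, iodo equatorial): E = 0.00 kcal/mol.
ΔE = 3.24 − 0.00 = 3.24 kcal/mol; chair II is more stable.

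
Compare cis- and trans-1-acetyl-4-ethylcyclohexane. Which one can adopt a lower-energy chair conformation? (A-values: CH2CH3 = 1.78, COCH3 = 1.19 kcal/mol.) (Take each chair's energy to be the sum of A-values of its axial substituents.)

At 1,4 positions (parity opposite): cis → (a,e or e,a); trans → (e,e or a,a).
Best chair for cis: E = 1.19 kcal/mol; best chair for trans: E = 0.00 kcal/mol.
The trans isomer is lower by 1.19 kcal/mol.

trans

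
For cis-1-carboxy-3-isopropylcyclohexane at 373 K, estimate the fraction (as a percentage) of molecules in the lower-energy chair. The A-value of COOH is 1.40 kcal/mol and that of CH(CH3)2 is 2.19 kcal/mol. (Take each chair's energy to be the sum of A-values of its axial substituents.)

C1 and C3 have the same parity, so for the cis isomer the two substituents are e,e in one chair and a,a in the other.
Chair I (carboxyl axial, isopropyl axial): E = 3.59 kcal/mol; chair II (carboxyl equatorial, isopropyl equatorial): E = 0.00 kcal/mol.
ΔG = 3.59 kcal/mol between the two chairs.
K = exp(ΔG/RT) with R = 1.987×10⁻³ kcal mol⁻¹ K⁻¹ and T = 373 K gives K ≈ 127.
Fraction in the lower-energy chair = K/(K+1) = 99.2%.

99.2%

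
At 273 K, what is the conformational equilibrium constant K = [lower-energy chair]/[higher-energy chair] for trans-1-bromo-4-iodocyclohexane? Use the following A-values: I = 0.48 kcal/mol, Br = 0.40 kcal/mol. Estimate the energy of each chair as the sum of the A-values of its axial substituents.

K ≈ 5.06

C1 and C4 have opposite parity, so for the trans isomer the two substituents are e,e in one chair and a,a in the other.
Chair I (iodo axial, bromo axial): E = 0.88 kcal/mol; chair II (iodo equatorial, bromo equatorial): E = 0.00 kcal/mol.
ΔG = 0.88 kcal/mol between the two chairs.
K = exp(ΔG/RT) with R = 1.987×10⁻³ kcal mol⁻¹ K⁻¹ and T = 273 K gives K ≈ 5.06.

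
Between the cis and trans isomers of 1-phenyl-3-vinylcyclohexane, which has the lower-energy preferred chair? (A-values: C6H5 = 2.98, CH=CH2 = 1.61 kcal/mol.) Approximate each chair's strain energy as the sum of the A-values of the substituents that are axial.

cis

At 1,3 positions (parity same): cis → (e,e or a,a); trans → (a,e or e,a).
Best chair for cis: E = 0.00 kcal/mol; best chair for trans: E = 1.61 kcal/mol.
The cis isomer is lower by 1.61 kcal/mol.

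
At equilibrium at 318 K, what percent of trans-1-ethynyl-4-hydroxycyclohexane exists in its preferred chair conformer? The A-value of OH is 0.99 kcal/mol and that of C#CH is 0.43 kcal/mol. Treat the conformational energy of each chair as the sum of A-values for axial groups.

C1 and C4 have opposite parity, so for the trans isomer the two substituents are e,e in one chair and a,a in the other.
Chair I (hydroxyl axial, ethynyl axial): E = 1.42 kcal/mol; chair II (hydroxyl equatorial, ethynyl equatorial): E = 0.00 kcal/mol.
ΔG = 1.42 kcal/mol between the two chairs.
K = exp(ΔG/RT) with R = 1.987×10⁻³ kcal mol⁻¹ K⁻¹ and T = 318 K gives K ≈ 9.46.
Fraction in the lower-energy chair = K/(K+1) = 90.4%.

90.4%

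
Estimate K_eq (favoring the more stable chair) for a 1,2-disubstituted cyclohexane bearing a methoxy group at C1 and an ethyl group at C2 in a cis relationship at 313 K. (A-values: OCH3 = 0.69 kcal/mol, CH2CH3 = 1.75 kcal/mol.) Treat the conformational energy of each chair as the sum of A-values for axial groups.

K ≈ 5.50

C1 and C2 have opposite parity, so for the cis isomer the two substituents are one axial and one equatorial in each chair.
Chair I (methoxy axial, ethyl equatorial): E = 0.69 kcal/mol; chair II (methoxy equatorial, ethyl axial): E = 1.75 kcal/mol.
ΔG = 1.06 kcal/mol between the two chairs.
K = exp(ΔG/RT) with R = 1.987×10⁻³ kcal mol⁻¹ K⁻¹ and T = 313 K gives K ≈ 5.5.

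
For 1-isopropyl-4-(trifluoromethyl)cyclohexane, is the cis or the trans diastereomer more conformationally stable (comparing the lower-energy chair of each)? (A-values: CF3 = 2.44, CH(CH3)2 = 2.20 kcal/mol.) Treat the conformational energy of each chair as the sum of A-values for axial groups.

trans

At 1,4 positions (parity opposite): cis → (a,e or e,a); trans → (e,e or a,a).
Best chair for cis: E = 2.20 kcal/mol; best chair for trans: E = 0.00 kcal/mol.
The trans isomer is lower by 2.20 kcal/mol.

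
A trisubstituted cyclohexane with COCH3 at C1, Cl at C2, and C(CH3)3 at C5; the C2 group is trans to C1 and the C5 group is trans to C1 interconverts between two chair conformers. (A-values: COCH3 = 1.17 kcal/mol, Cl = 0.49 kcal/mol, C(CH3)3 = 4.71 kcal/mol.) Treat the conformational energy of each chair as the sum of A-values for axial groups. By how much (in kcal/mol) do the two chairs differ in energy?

3.05 kcal/mol

Chair I (acetyl axial, chloro axial, tert-butyl equatorial): E = 1.66 kcal/mol.
Chair II (acetyl equatorial, chloro equatorial, tert-butyl axial): E = 4.71 kcal/mol.
ΔE = 4.71 − 1.66 = 3.05 kcal/mol; chair I is more stable.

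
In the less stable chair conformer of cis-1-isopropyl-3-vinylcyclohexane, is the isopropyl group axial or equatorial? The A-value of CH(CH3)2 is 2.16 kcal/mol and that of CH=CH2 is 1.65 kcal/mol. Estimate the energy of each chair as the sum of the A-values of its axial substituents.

axial

C1 and C3 have the same parity, so for the cis isomer the two substituents are e,e in one chair and a,a in the other.
Chair I (isopropyl axial, vinyl axial): E = 3.81 kcal/mol.
Chair II (isopropyl equatorial, vinyl equatorial): E = 0.00 kcal/mol.
Chair I is the less stable (higher-energy) conformer, and in that chair the isopropyl group is axial.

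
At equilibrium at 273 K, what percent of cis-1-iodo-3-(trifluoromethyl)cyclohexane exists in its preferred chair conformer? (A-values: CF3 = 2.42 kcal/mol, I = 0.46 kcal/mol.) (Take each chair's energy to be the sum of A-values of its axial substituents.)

C1 and C3 have the same parity, so for the cis isomer the two substituents are e,e in one chair and a,a in the other.
Chair I (trifluoromethyl axial, iodo axial): E = 2.88 kcal/mol; chair II (trifluoromethyl equatorial, iodo equatorial): E = 0.00 kcal/mol.
ΔG = 2.88 kcal/mol between the two chairs.
K = exp(ΔG/RT) with R = 1.987×10⁻³ kcal mol⁻¹ K⁻¹ and T = 273 K gives K ≈ 202.
Fraction in the lower-energy chair = K/(K+1) = 99.5%.

99.5%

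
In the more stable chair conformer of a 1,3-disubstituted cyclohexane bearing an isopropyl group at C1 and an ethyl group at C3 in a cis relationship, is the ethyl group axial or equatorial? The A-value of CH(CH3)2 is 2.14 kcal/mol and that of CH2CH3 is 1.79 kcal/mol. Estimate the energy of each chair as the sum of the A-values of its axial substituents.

C1 and C3 have the same parity, so for the cis isomer the two substituents are e,e in one chair and a,a in the other.
Chair I (isopropyl axial, ethyl axial): E = 3.93 kcal/mol.
Chair II (isopropyl equatorial, ethyl equatorial): E = 0.00 kcal/mol.
Chair II is the more stable (lower-energy) conformer, and in that chair the ethyl group is equatorial.

equatorial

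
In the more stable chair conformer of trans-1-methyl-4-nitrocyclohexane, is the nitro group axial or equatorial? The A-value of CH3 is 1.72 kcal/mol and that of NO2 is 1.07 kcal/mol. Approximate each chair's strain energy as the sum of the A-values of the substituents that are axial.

C1 and C4 have opposite parity, so for the trans isomer the two substituents are e,e in one chair and a,a in the other.
Chair I (methyl axial, nitro axial): E = 2.79 kcal/mol.
Chair II (methyl equatorial, nitro equatorial): E = 0.00 kcal/mol.
Chair II is the more stable (lower-energy) conformer, and in that chair the nitro group is equatorial.

equatorial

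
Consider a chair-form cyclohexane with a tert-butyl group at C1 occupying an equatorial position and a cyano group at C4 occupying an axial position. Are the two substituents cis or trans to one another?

cis

C1 and C4 have opposite parity, so their axial bonds point in opposite directions.
With opposite-parity carbons, two substituents on the same face are one axial and one equatorial; opposite faces give both axial or both equatorial.
Here the groups are equatorial/axial → same face → cis.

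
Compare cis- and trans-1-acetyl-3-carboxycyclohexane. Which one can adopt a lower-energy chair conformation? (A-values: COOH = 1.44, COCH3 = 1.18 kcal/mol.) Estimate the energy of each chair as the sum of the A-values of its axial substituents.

At 1,3 positions (parity same): cis → (e,e or a,a); trans → (a,e or e,a).
Best chair for cis: E = 0.00 kcal/mol; best chair for trans: E = 1.18 kcal/mol.
The cis isomer is lower by 1.18 kcal/mol.

cis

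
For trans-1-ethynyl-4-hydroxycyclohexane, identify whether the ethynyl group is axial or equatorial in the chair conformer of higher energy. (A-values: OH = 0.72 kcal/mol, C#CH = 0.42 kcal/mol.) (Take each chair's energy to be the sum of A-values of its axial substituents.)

axial

C1 and C4 have opposite parity, so for the trans isomer the two substituents are e,e in one chair and a,a in the other.
Chair I (hydroxyl axial, ethynyl axial): E = 1.14 kcal/mol.
Chair II (hydroxyl equatorial, ethynyl equatorial): E = 0.00 kcal/mol.
Chair I is the less stable (higher-energy) conformer, and in that chair the ethynyl group is axial.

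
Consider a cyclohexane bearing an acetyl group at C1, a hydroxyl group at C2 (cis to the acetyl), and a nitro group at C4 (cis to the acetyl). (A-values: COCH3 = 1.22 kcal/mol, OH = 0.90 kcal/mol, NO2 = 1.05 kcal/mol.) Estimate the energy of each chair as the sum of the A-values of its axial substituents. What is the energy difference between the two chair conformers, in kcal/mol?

Chair I (acetyl axial, hydroxyl equatorial, nitro equatorial): E = 1.22 kcal/mol.
Chair II (acetyl equatorial, hydroxyl axial, nitro axial): E = 1.95 kcal/mol.
ΔE = 1.95 − 1.22 = 0.73 kcal/mol; chair I is more stable.

0.73 kcal/mol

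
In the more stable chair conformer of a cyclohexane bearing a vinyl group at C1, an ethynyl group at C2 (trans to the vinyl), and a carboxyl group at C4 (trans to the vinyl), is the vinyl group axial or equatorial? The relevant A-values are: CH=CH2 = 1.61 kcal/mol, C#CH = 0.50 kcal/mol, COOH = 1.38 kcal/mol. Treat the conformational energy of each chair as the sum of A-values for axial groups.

equatorial

Chair I (vinyl axial, ethynyl axial, carboxyl axial): E = 3.49 kcal/mol.
Chair II (vinyl equatorial, ethynyl equatorial, carboxyl equatorial): E = 0.00 kcal/mol.
Chair II is the more stable (lower-energy) conformer, and in that chair the vinyl group is equatorial.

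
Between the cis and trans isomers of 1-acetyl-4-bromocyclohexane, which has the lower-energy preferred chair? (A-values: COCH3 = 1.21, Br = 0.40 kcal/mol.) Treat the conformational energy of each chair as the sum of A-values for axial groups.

trans

At 1,4 positions (parity opposite): cis → (a,e or e,a); trans → (e,e or a,a).
Best chair for cis: E = 0.40 kcal/mol; best chair for trans: E = 0.00 kcal/mol.
The trans isomer is lower by 0.40 kcal/mol.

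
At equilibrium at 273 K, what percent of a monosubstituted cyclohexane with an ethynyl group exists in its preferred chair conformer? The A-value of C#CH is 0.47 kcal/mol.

One chair has the ethynyl group axial (E = 0.47 kcal/mol) and the other has it equatorial (E = 0).
ΔG = 0.47 kcal/mol between the two chairs.
K = exp(ΔG/RT) with R = 1.987×10⁻³ kcal mol⁻¹ K⁻¹ and T = 273 K gives K ≈ 2.38.
Fraction in the lower-energy chair = K/(K+1) = 70.4%.

70.4%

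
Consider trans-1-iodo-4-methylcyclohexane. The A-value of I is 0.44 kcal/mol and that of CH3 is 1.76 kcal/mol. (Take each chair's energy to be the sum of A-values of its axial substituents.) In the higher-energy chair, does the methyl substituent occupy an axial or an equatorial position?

axial

C1 and C4 have opposite parity, so for the trans isomer the two substituents are e,e in one chair and a,a in the other.
Chair I (iodo axial, methyl axial): E = 2.20 kcal/mol.
Chair II (iodo equatorial, methyl equatorial): E = 0.00 kcal/mol.
Chair I is the less stable (higher-energy) conformer, and in that chair the methyl group is axial.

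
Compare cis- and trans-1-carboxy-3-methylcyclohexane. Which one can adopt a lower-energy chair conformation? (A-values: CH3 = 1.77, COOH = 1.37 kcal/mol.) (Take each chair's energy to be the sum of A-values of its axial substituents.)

cis

At 1,3 positions (parity same): cis → (e,e or a,a); trans → (a,e or e,a).
Best chair for cis: E = 0.00 kcal/mol; best chair for trans: E = 1.37 kcal/mol.
The cis isomer is lower by 1.37 kcal/mol.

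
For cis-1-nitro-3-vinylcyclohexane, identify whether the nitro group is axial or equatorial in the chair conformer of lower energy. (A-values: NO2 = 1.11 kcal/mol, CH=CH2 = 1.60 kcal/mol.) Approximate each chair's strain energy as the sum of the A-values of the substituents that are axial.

equatorial

C1 and C3 have the same parity, so for the cis isomer the two substituents are e,e in one chair and a,a in the other.
Chair I (nitro axial, vinyl axial): E = 2.71 kcal/mol.
Chair II (nitro equatorial, vinyl equatorial): E = 0.00 kcal/mol.
Chair II is the more stable (lower-energy) conformer, and in that chair the nitro group is equatorial.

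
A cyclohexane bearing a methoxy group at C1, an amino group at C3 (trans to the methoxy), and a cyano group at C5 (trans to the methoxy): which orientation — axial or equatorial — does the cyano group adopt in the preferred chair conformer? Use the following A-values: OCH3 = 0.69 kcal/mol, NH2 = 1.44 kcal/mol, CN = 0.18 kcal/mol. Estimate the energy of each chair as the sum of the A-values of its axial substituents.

Chair I (methoxy axial, amino equatorial, cyano equatorial): E = 0.69 kcal/mol.
Chair II (methoxy equatorial, amino axial, cyano axial): E = 1.62 kcal/mol.
Chair I is the more stable (lower-energy) conformer, and in that chair the cyano group is equatorial.

equatorial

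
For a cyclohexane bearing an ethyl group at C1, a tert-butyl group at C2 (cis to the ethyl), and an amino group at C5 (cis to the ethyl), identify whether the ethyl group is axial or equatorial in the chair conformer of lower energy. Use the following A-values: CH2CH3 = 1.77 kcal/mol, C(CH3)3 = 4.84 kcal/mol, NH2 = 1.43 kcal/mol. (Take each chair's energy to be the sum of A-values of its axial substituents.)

axial

Chair I (ethyl axial, tert-butyl equatorial, amino axial): E = 3.20 kcal/mol.
Chair II (ethyl equatorial, tert-butyl axial, amino equatorial): E = 4.84 kcal/mol.
Chair I is the more stable (lower-energy) conformer, and in that chair the ethyl group is axial.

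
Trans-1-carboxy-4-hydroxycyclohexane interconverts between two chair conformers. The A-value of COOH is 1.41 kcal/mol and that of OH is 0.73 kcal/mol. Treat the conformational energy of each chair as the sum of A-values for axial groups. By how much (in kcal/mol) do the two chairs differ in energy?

2.14 kcal/mol

C1 and C4 have opposite parity, so for the trans isomer the two substituents are e,e in one chair and a,a in the other.
Chair I (carboxyl axial, hydroxyl axial): E = 2.14 kcal/mol.
Chair II (carboxyl equatorial, hydroxyl equatorial): E = 0.00 kcal/mol.
ΔE = 2.14 − 0.00 = 2.14 kcal/mol; chair II is more stable.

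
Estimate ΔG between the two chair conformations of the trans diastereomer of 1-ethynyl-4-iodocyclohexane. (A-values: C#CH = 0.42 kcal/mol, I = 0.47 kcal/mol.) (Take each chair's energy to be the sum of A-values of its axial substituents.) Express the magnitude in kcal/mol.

0.89 kcal/mol

C1 and C4 have opposite parity, so for the trans isomer the two substituents are e,e in one chair and a,a in the other.
Chair I (ethynyl axial, iodo axial): E = 0.89 kcal/mol.
Chair II (ethynyl equatorial, iodo equatorial): E = 0.00 kcal/mol.
ΔE = 0.89 − 0.00 = 0.89 kcal/mol; chair II is more stable.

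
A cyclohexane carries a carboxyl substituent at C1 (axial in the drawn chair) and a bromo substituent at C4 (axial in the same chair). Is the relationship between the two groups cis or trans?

C1 and C4 have opposite parity, so their axial bonds point in opposite directions.
With opposite-parity carbons, two substituents on the same face are one axial and one equatorial; opposite faces give both axial or both equatorial.
Here the groups are axial/axial → opposite face → trans.

trans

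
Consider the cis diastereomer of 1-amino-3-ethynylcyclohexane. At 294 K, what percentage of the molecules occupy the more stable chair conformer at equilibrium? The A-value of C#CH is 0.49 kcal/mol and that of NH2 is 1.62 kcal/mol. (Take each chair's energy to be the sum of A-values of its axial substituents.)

97.4%

C1 and C3 have the same parity, so for the cis isomer the two substituents are e,e in one chair and a,a in the other.
Chair I (ethynyl axial, amino axial): E = 2.11 kcal/mol; chair II (ethynyl equatorial, amino equatorial): E = 0.00 kcal/mol.
ΔG = 2.11 kcal/mol between the two chairs.
K = exp(ΔG/RT) with R = 1.987×10⁻³ kcal mol⁻¹ K⁻¹ and T = 294 K gives K ≈ 37.
Fraction in the lower-energy chair = K/(K+1) = 97.4%.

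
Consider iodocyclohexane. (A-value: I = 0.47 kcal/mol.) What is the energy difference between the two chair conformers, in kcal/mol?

A monosubstituted cyclohexane has one chair with the iodo group axial (E = A = 0.47 kcal/mol) and one with it equatorial (E = 0).
ΔE = 0.47 − 0 = 0.47 kcal/mol.

0.47 kcal/mol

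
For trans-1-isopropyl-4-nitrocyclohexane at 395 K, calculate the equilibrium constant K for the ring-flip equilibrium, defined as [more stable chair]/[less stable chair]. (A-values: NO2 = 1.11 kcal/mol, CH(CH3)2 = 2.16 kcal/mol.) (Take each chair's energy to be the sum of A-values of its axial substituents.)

K ≈ 64.5

C1 and C4 have opposite parity, so for the trans isomer the two substituents are e,e in one chair and a,a in the other.
Chair I (nitro axial, isopropyl axial): E = 3.27 kcal/mol; chair II (nitro equatorial, isopropyl equatorial): E = 0.00 kcal/mol.
ΔG = 3.27 kcal/mol between the two chairs.
K = exp(ΔG/RT) with R = 1.987×10⁻³ kcal mol⁻¹ K⁻¹ and T = 395 K gives K ≈ 64.5.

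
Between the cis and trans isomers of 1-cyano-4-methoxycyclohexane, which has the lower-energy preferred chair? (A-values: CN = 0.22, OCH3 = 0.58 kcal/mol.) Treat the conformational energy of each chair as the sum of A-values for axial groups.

At 1,4 positions (parity opposite): cis → (a,e or e,a); trans → (e,e or a,a).
Best chair for cis: E = 0.22 kcal/mol; best chair for trans: E = 0.00 kcal/mol.
The trans isomer is lower by 0.22 kcal/mol.

trans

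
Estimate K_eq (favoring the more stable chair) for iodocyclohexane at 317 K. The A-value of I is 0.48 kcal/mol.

K ≈ 2.14

One chair has the iodo group axial (E = 0.48 kcal/mol) and the other has it equatorial (E = 0).
ΔG = 0.48 kcal/mol between the two chairs.
K = exp(ΔG/RT) with R = 1.987×10⁻³ kcal mol⁻¹ K⁻¹ and T = 317 K gives K ≈ 2.14.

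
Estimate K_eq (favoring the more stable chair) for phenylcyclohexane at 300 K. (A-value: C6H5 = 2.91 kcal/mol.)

K ≈ 132

One chair has the phenyl group axial (E = 2.91 kcal/mol) and the other has it equatorial (E = 0).
ΔG = 2.91 kcal/mol between the two chairs.
K = exp(ΔG/RT) with R = 1.987×10⁻³ kcal mol⁻¹ K⁻¹ and T = 300 K gives K ≈ 132.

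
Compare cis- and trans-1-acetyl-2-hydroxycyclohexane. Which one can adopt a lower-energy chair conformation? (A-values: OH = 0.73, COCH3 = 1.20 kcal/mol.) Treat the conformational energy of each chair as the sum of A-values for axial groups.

At 1,2 positions (parity opposite): cis → (a,e or e,a); trans → (e,e or a,a).
Best chair for cis: E = 0.73 kcal/mol; best chair for trans: E = 0.00 kcal/mol.
The trans isomer is lower by 0.73 kcal/mol.

trans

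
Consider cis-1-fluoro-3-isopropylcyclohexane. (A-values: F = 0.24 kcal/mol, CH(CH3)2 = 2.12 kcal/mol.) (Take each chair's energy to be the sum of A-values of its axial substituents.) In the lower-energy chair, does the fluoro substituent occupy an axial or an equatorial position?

C1 and C3 have the same parity, so for the cis isomer the two substituents are e,e in one chair and a,a in the other.
Chair I (fluoro axial, isopropyl axial): E = 2.36 kcal/mol.
Chair II (fluoro equatorial, isopropyl equatorial): E = 0.00 kcal/mol.
Chair II is the more stable (lower-energy) conformer, and in that chair the fluoro group is equatorial.

equatorial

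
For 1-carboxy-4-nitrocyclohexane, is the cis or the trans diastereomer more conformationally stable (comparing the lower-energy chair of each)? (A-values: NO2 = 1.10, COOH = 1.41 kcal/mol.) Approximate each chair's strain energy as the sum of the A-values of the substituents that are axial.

At 1,4 positions (parity opposite): cis → (a,e or e,a); trans → (e,e or a,a).
Best chair for cis: E = 1.10 kcal/mol; best chair for trans: E = 0.00 kcal/mol.
The trans isomer is lower by 1.10 kcal/mol.

trans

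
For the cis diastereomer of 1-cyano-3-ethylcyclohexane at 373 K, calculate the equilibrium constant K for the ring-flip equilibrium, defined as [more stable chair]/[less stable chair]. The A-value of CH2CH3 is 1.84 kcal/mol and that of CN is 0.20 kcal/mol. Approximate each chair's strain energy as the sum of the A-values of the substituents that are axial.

C1 and C3 have the same parity, so for the cis isomer the two substituents are e,e in one chair and a,a in the other.
Chair I (ethyl axial, cyano axial): E = 2.04 kcal/mol; chair II (ethyl equatorial, cyano equatorial): E = 0.00 kcal/mol.
ΔG = 2.04 kcal/mol between the two chairs.
K = exp(ΔG/RT) with R = 1.987×10⁻³ kcal mol⁻¹ K⁻¹ and T = 373 K gives K ≈ 15.7.

K ≈ 15.7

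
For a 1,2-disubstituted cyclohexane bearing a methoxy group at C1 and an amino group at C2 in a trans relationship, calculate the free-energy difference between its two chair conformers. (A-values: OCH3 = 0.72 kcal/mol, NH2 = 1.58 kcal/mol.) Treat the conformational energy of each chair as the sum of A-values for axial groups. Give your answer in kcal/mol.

2.30 kcal/mol

C1 and C2 have opposite parity, so for the trans isomer the two substituents are e,e in one chair and a,a in the other.
Chair I (methoxy axial, amino axial): E = 2.30 kcal/mol.
Chair II (methoxy equatorial, amino equatorial): E = 0.00 kcal/mol.
ΔE = 2.30 − 0.00 = 2.30 kcal/mol; chair II is more stable.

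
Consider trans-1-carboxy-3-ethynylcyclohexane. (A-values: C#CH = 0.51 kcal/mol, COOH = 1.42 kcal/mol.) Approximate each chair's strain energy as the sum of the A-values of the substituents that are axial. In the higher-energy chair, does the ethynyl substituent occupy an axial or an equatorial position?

C1 and C3 have the same parity, so for the trans isomer the two substituents are one axial and one equatorial in each chair.
Chair I (ethynyl axial, carboxyl equatorial): E = 0.51 kcal/mol.
Chair II (ethynyl equatorial, carboxyl axial): E = 1.42 kcal/mol.
Chair II is the less stable (higher-energy) conformer, and in that chair the ethynyl group is equatorial.

equatorial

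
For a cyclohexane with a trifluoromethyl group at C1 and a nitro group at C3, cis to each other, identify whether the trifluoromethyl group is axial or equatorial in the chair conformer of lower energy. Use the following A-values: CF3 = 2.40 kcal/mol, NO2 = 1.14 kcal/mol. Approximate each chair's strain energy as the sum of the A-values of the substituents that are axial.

C1 and C3 have the same parity, so for the cis isomer the two substituents are e,e in one chair and a,a in the other.
Chair I (trifluoromethyl axial, nitro axial): E = 3.54 kcal/mol.
Chair II (trifluoromethyl equatorial, nitro equatorial): E = 0.00 kcal/mol.
Chair II is the more stable (lower-energy) conformer, and in that chair the trifluoromethyl group is equatorial.

equatorial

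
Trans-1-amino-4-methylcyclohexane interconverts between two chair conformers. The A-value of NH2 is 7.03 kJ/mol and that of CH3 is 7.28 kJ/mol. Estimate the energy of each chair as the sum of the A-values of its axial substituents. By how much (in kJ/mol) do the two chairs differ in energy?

C1 and C4 have opposite parity, so for the trans isomer the two substituents are e,e in one chair and a,a in the other.
Chair I (amino axial, methyl axial): E = 14.31 kJ/mol.
Chair II (amino equatorial, methyl equatorial): E = 0.00 kJ/mol.
ΔE = 14.31 − 0.00 = 14.31 kJ/mol; chair II is more stable.

14.31 kJ/mol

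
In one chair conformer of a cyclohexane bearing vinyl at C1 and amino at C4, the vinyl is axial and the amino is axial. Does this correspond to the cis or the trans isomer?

trans

C1 and C4 have opposite parity, so their axial bonds point in opposite directions.
With opposite-parity carbons, two substituents on the same face are one axial and one equatorial; opposite faces give both axial or both equatorial.
Here the groups are axial/axial → opposite face → trans.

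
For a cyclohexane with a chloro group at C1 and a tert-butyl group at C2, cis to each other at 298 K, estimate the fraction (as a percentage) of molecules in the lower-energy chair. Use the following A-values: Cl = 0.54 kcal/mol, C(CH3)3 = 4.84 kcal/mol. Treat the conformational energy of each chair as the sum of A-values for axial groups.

C1 and C2 have opposite parity, so for the cis isomer the two substituents are one axial and one equatorial in each chair.
Chair I (chloro axial, tert-butyl equatorial): E = 0.54 kcal/mol; chair II (chloro equatorial, tert-butyl axial): E = 4.84 kcal/mol.
ΔG = 4.30 kcal/mol between the two chairs.
K = exp(ΔG/RT) with R = 1.987×10⁻³ kcal mol⁻¹ K⁻¹ and T = 298 K gives K ≈ 1.43e+03.
Fraction in the lower-energy chair = K/(K+1) = 99.9%.

99.9%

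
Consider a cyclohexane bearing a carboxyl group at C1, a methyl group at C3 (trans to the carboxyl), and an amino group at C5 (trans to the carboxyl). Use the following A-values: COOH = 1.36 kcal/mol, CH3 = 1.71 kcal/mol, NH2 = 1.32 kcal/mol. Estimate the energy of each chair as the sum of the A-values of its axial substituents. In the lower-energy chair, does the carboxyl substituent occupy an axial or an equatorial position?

axial

Chair I (carboxyl axial, methyl equatorial, amino equatorial): E = 1.36 kcal/mol.
Chair II (carboxyl equatorial, methyl axial, amino axial): E = 3.03 kcal/mol.
Chair I is the more stable (lower-energy) conformer, and in that chair the carboxyl group is axial.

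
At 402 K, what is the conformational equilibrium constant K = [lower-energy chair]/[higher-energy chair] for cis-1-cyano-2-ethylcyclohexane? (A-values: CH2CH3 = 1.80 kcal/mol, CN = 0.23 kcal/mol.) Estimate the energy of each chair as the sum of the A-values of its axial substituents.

K ≈ 7.14

C1 and C2 have opposite parity, so for the cis isomer the two substituents are one axial and one equatorial in each chair.
Chair I (ethyl axial, cyano equatorial): E = 1.80 kcal/mol; chair II (ethyl equatorial, cyano axial): E = 0.23 kcal/mol.
ΔG = 1.57 kcal/mol between the two chairs.
K = exp(ΔG/RT) with R = 1.987×10⁻³ kcal mol⁻¹ K⁻¹ and T = 402 K gives K ≈ 7.14.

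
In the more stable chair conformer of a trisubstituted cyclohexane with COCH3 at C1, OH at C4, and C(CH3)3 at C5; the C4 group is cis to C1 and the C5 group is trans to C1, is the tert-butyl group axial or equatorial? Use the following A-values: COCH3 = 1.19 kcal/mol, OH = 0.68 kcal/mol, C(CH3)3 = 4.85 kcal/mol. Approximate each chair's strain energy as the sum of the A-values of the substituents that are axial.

Chair I (acetyl axial, hydroxyl equatorial, tert-butyl equatorial): E = 1.19 kcal/mol.
Chair II (acetyl equatorial, hydroxyl axial, tert-butyl axial): E = 5.53 kcal/mol.
Chair I is the more stable (lower-energy) conformer, and in that chair the tert-butyl group is equatorial.

equatorial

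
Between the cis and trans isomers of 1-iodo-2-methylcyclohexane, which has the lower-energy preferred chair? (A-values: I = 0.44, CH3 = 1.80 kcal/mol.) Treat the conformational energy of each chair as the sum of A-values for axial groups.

At 1,2 positions (parity opposite): cis → (a,e or e,a); trans → (e,e or a,a).
Best chair for cis: E = 0.44 kcal/mol; best chair for trans: E = 0.00 kcal/mol.
The trans isomer is lower by 0.44 kcal/mol.

trans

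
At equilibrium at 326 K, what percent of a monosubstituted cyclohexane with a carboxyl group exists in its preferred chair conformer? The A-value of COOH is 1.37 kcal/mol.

One chair has the carboxyl group axial (E = 1.37 kcal/mol) and the other has it equatorial (E = 0).
ΔG = 1.37 kcal/mol between the two chairs.
K = exp(ΔG/RT) with R = 1.987×10⁻³ kcal mol⁻¹ K⁻¹ and T = 326 K gives K ≈ 8.29.
Fraction in the lower-energy chair = K/(K+1) = 89.2%.

89.2%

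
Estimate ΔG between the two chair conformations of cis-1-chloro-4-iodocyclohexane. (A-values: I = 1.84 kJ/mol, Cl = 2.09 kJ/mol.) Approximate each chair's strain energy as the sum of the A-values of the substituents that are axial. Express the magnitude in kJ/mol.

0.25 kJ/mol

C1 and C4 have opposite parity, so for the cis isomer the two substituents are one axial and one equatorial in each chair.
Chair I (iodo axial, chloro equatorial): E = 1.84 kJ/mol.
Chair II (iodo equatorial, chloro axial): E = 2.09 kJ/mol.
ΔE = 2.09 − 1.84 = 0.25 kJ/mol; chair I is more stable.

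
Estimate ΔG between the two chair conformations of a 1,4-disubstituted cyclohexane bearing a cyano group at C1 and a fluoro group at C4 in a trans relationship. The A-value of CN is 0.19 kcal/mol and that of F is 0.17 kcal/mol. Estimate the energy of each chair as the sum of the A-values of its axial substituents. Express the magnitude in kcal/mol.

0.36 kcal/mol

C1 and C4 have opposite parity, so for the trans isomer the two substituents are e,e in one chair and a,a in the other.
Chair I (cyano axial, fluoro axial): E = 0.36 kcal/mol.
Chair II (cyano equatorial, fluoro equatorial): E = 0.00 kcal/mol.
ΔE = 0.36 − 0.00 = 0.36 kcal/mol; chair II is more stable.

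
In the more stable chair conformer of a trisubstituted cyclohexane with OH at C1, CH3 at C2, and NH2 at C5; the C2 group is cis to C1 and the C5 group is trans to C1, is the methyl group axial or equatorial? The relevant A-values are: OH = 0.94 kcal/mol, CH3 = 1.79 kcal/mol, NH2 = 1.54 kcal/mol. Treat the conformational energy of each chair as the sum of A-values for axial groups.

Chair I (hydroxyl axial, methyl equatorial, amino equatorial): E = 0.94 kcal/mol.
Chair II (hydroxyl equatorial, methyl axial, amino axial): E = 3.33 kcal/mol.
Chair I is the more stable (lower-energy) conformer, and in that chair the methyl group is equatorial.

equatorial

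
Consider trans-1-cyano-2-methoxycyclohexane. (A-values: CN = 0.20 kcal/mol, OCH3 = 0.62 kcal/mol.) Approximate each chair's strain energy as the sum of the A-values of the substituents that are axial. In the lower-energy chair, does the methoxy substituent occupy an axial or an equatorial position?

equatorial

C1 and C2 have opposite parity, so for the trans isomer the two substituents are e,e in one chair and a,a in the other.
Chair I (cyano axial, methoxy axial): E = 0.82 kcal/mol.
Chair II (cyano equatorial, methoxy equatorial): E = 0.00 kcal/mol.
Chair II is the more stable (lower-energy) conformer, and in that chair the methoxy group is equatorial.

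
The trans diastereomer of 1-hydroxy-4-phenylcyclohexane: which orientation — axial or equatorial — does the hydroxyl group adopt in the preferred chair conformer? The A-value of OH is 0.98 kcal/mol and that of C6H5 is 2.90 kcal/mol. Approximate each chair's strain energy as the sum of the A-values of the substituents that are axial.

C1 and C4 have opposite parity, so for the trans isomer the two substituents are e,e in one chair and a,a in the other.
Chair I (hydroxyl axial, phenyl axial): E = 3.88 kcal/mol.
Chair II (hydroxyl equatorial, phenyl equatorial): E = 0.00 kcal/mol.
Chair II is the more stable (lower-energy) conformer, and in that chair the hydroxyl group is equatorial.

equatorial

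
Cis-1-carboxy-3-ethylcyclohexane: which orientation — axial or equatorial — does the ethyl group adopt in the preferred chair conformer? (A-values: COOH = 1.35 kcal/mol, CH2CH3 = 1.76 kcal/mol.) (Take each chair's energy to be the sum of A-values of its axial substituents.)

C1 and C3 have the same parity, so for the cis isomer the two substituents are e,e in one chair and a,a in the other.
Chair I (carboxyl axial, ethyl axial): E = 3.11 kcal/mol.
Chair II (carboxyl equatorial, ethyl equatorial): E = 0.00 kcal/mol.
Chair II is the more stable (lower-energy) conformer, and in that chair the ethyl group is equatorial.

equatorial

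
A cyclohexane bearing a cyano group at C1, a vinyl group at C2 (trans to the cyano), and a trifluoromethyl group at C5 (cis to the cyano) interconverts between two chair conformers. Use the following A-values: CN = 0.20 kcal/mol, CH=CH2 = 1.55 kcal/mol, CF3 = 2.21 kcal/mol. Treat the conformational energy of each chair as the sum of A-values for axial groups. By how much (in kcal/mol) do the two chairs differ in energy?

3.96 kcal/mol

Chair I (cyano axial, vinyl axial, trifluoromethyl axial): E = 3.96 kcal/mol.
Chair II (cyano equatorial, vinyl equatorial, trifluoromethyl equatorial): E = 0.00 kcal/mol.
ΔE = 3.96 − 0.00 = 3.96 kcal/mol; chair II is more stable.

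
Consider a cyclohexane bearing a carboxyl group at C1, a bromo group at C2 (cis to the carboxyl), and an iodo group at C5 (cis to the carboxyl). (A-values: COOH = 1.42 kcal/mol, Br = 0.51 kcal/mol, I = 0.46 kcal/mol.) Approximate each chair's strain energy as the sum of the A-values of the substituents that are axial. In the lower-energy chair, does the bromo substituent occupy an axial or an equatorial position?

Chair I (carboxyl axial, bromo equatorial, iodo axial): E = 1.88 kcal/mol.
Chair II (carboxyl equatorial, bromo axial, iodo equatorial): E = 0.51 kcal/mol.
Chair II is the more stable (lower-energy) conformer, and in that chair the bromo group is axial.

axial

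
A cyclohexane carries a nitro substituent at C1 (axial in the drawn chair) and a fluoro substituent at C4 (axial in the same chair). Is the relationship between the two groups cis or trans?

C1 and C4 have opposite parity, so their axial bonds point in opposite directions.
With opposite-parity carbons, two substituents on the same face are one axial and one equatorial; opposite faces give both axial or both equatorial.
Here the groups are axial/axial → opposite face → trans.

trans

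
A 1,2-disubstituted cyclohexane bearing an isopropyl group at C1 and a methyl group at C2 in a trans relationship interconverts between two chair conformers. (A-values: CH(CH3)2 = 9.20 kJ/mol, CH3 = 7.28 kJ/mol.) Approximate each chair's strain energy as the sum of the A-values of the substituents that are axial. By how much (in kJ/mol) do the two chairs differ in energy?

C1 and C2 have opposite parity, so for the trans isomer the two substituents are e,e in one chair and a,a in the other.
Chair I (isopropyl axial, methyl axial): E = 16.48 kJ/mol.
Chair II (isopropyl equatorial, methyl equatorial): E = 0.00 kJ/mol.
ΔE = 16.48 − 0.00 = 16.48 kJ/mol; chair II is more stable.

16.48 kJ/mol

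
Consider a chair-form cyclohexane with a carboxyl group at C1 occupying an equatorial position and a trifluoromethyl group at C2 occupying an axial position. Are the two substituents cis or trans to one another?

cis

C1 and C2 have opposite parity, so their axial bonds point in opposite directions.
With opposite-parity carbons, two substituents on the same face are one axial and one equatorial; opposite faces give both axial or both equatorial.
Here the groups are equatorial/axial → same face → cis.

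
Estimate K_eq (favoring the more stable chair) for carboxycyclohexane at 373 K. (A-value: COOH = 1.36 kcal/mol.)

One chair has the carboxyl group axial (E = 1.36 kcal/mol) and the other has it equatorial (E = 0).
ΔG = 1.36 kcal/mol between the two chairs.
K = exp(ΔG/RT) with R = 1.987×10⁻³ kcal mol⁻¹ K⁻¹ and T = 373 K gives K ≈ 6.27.

K ≈ 6.27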